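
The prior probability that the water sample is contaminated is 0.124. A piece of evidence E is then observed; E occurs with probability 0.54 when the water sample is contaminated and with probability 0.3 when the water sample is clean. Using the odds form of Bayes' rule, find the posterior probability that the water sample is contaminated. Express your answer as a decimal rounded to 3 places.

Prior odds = 0.124/(1−0.124) = 0.14155.
Likelihood ratio for E = 0.54/0.3 = 1.8000.
Posterior odds = prior odds × LR = 0.25479.
Posterior probability = odds/(1+odds) = 0.25479/1.2548 = 0.203.

Posterior probability ≈ 0.203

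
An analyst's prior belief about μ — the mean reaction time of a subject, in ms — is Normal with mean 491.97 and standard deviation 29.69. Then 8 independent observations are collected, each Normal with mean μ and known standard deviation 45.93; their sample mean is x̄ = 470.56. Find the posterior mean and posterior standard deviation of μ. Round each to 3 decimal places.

Prior precision 1/τ₀² = 1/29.69² = 0.00113443; data precision n/σ² = 8/45.93² = 0.00379225.
Posterior precision = 0.00113443 + 0.00379225 = 0.00492669, giving posterior SD = 1/√0.00492669 = 14.247.
Posterior mean = (0.00113443·491.97 + 0.00379225·470.56) / 0.00492669 = 475.490.

Posterior mean ≈ 475.490; posterior SD ≈ 14.247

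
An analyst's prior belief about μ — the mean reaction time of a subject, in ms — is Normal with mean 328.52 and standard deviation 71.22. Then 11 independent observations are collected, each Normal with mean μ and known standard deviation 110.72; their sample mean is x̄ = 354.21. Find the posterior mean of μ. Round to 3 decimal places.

Prior precision 1/τ₀² = 1/71.22² = 0.00019715; data precision n/σ² = 11/110.72² = 0.00089731.
Posterior precision = 0.00019715 + 0.00089731 = 0.00109446.
Posterior mean = (0.00019715·328.52 + 0.00089731·354.21) / 0.00109446 = 349.582.

Posterior mean ≈ 349.582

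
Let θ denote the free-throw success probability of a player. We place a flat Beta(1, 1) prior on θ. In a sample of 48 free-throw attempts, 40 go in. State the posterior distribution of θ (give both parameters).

Observing 40 successes and 8 failures updates Beta(1, 1) by adding the success and failure counts to the two shape parameters: α = 1+40 = 41, β = 1+8 = 9.

Posterior: Beta(41, 9)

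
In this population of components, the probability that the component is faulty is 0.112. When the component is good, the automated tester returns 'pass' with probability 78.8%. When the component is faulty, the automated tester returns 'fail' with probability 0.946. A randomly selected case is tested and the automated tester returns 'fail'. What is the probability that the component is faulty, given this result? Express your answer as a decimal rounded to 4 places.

P(H | E) ≈ 0.3601

Let H be the event that the component is faulty. P(H) = 0.112, so P(¬H) = 0.888. With E the 'fail' result, P(E|H) = 0.946 and P(E|¬H) = 0.212.
P(E) = 0.946·0.112 + 0.212·0.888 = 0.10595 + 0.18826 = 0.29421.
By Bayes' theorem, P(H|E) = 0.10595 / 0.29421 = 0.3601.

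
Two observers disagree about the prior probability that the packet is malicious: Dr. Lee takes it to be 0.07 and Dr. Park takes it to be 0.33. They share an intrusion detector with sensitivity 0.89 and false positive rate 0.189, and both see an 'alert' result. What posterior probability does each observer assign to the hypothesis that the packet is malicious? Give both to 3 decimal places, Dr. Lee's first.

Dr. Lee: 0.262; Dr. Park: 0.699

P('+'|H) = 0.89, P('+'|¬H) = 0.189.
Dr. Lee: numerator 0.89·0.07 = 0.062300; evidence = 0.062300+0.189·0.93 = 0.23807; posterior = 0.262.
Dr. Park: numerator 0.89·0.33 = 0.29370; evidence = 0.29370+0.189·0.67 = 0.42033; posterior = 0.699.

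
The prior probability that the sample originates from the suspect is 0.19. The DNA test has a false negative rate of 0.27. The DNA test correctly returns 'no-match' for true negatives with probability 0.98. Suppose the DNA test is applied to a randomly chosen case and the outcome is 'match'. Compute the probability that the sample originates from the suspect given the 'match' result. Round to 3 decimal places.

P(H | E) ≈ 0.895

Write H for 'the sample originates from the suspect'. Prior odds H:¬H = 0.19/0.81 = 0.23457. For the 'match' outcome, the likelihood ratio is 0.73/0.02 = 36.500.
Posterior odds = 0.23457 × 36.500 = 8.5617, so P(H|E) = 8.5617/(1+8.5617) = 0.895.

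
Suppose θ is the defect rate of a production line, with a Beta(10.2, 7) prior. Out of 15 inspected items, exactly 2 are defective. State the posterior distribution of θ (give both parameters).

Posterior: Beta(12.2, 20)

Observing 2 successes and 13 failures updates Beta(10.2, 7) by adding the success and failure counts to the two shape parameters: α = 10.2+2 = 12.2, β = 7+13 = 20.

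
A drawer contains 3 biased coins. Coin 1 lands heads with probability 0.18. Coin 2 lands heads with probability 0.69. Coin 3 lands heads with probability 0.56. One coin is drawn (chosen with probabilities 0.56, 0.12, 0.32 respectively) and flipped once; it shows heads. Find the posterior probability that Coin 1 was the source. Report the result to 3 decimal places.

Tabulate prior·likelihood by source: [1] prior 0.56, lik 0.18, product 0.1008; [2] prior 0.12, lik 0.69, product 0.08280; [3] prior 0.32, lik 0.56, product 0.1792.
Normalizing constant = 0.36280; the posterior for Coin 1 is its product over the sum, 0.1008/0.36280 = 0.278.

Posterior probability ≈ 0.278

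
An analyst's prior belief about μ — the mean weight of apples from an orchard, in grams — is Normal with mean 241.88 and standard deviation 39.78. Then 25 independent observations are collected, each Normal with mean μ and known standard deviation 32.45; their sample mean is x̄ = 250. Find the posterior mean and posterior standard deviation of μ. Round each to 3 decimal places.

Posterior mean ≈ 249.789; posterior SD ≈ 6.405

With known σ, the Normal prior is conjugate. Weight on the data is w = (n/σ²)/(n/σ² + 1/τ₀²) = 0.0237416/(0.0237416+0.00063193) = 0.97407.
Posterior mean = w·x̄ + (1−w)·μ₀ = 0.97407·250 + 0.025927·241.88 = 249.789. Posterior variance = 1/(0.0237416+0.00063193) = 41.0281, so SD = 6.405.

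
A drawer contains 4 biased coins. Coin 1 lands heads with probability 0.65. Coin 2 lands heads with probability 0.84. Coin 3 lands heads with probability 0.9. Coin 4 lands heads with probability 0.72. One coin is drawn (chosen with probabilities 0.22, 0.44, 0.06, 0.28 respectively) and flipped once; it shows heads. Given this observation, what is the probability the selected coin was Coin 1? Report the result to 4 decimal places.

Posterior probability ≈ 0.1861

P(heads|C1) = 0.65; P(heads|C2) = 0.84; P(heads|C3) = 0.9; P(heads|C4) = 0.72.
Prior × likelihood for each source: 0.22·0.65=0.1430, 0.44·0.84=0.3696, 0.06·0.9=0.05400, 0.28·0.72=0.2016. Summing gives P(heads) = 0.76820.
P(Coin 1 | heads) = 0.1430 / 0.76820 = 0.1861.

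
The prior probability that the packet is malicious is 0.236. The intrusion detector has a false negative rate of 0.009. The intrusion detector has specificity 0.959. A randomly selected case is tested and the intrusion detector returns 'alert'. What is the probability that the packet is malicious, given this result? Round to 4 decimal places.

P(H | E) ≈ 0.8819

Let H be the event that the packet is malicious. P(H) = 0.236, so P(¬H) = 0.764. With E the 'alert' result, P(E|H) = 0.991 and P(E|¬H) = 0.041.
P(E) = 0.991·0.236 + 0.041·0.764 = 0.23388 + 0.031324 = 0.26520.
By Bayes' theorem, P(H|E) = 0.23388 / 0.26520 = 0.8819.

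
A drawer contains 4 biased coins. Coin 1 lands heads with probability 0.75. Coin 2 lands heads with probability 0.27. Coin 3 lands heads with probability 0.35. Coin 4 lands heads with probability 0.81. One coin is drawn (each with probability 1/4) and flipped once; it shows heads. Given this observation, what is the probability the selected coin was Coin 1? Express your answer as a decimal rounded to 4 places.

Posterior probability ≈ 0.3440

Tabulate prior·likelihood by source: [1] prior 0.25, lik 0.75, product 0.1875; [2] prior 0.25, lik 0.27, product 0.06750; [3] prior 0.25, lik 0.35, product 0.08750; [4] prior 0.25, lik 0.81, product 0.2025.
Normalizing constant = 0.54500; the posterior for Coin 1 is its product over the sum, 0.1875/0.54500 = 0.3440.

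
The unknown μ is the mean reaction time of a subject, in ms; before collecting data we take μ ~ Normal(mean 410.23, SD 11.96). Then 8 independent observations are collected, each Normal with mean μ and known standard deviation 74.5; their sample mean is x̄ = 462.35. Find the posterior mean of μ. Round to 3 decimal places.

With known σ, the Normal prior is conjugate. Weight on the data is w = (n/σ²)/(n/σ² + 1/τ₀²) = 0.00144138/(0.00144138+0.00699097) = 0.17093.
Posterior mean = w·x̄ + (1−w)·μ₀ = 0.17093·462.35 + 0.82907·410.23 = 419.139.

Posterior mean ≈ 419.139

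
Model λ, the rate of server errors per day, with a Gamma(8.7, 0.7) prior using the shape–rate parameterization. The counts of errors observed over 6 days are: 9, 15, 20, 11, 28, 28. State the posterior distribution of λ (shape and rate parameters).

Total count ∑xᵢ = 111 over n = 6 days.
Gamma is conjugate to the Poisson likelihood: posterior is Gamma(shape = 8.7+111 = 119.7, rate = 0.7+6 = 6.7).

Posterior: Gamma(shape=119.7, rate=6.7)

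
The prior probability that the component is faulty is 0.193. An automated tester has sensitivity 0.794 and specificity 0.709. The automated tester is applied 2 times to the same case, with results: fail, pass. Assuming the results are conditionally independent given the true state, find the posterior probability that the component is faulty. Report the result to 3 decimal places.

Posterior P(H) ≈ 0.159

With H the event that the component is faulty, the joint likelihood of the observed sequence is P(data|H) = 0.794·0.206 = 0.16356 and P(data|¬H) = 0.291·0.709 = 0.20632.
Bayes: P(H|data) = 0.193·0.16356 / (0.193·0.16356 + 0.807·0.20632) = 0.031568/0.19807 = 0.1594.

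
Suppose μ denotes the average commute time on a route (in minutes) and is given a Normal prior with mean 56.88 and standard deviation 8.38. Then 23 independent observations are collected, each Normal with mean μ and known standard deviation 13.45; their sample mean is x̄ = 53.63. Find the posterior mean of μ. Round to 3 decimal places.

With known σ, the Normal prior is conjugate. Weight on the data is w = (n/σ²)/(n/σ² + 1/τ₀²) = 0.127140/(0.127140+0.0142401) = 0.89928.
Posterior mean = w·x̄ + (1−w)·μ₀ = 0.89928·53.63 + 0.10072·56.88 = 53.957.

Posterior mean ≈ 53.957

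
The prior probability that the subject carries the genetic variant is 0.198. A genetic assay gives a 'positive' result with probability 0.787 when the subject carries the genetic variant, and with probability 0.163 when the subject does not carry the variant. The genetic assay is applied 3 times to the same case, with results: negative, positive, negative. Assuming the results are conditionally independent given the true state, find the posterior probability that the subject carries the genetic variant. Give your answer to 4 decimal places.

Let H be the event that the subject carries the genetic variant; start with P(H) = 0.198. P('positive'|H) = 0.787, P('positive'|¬H) = 0.163.
Update on result 1 ('negative'): P(H) ← 0.213·0.1980 / (0.213·0.1980 + 0.837·0.8020) = 0.042174/0.71345 = 0.0591.
Update on result 2 ('positive'): P(H) ← 0.787·0.0591 / (0.787·0.0591 + 0.163·0.9409) = 0.046522/0.19989 = 0.2327.
Update on result 3 ('negative'): P(H) ← 0.213·0.2327 / (0.213·0.2327 + 0.837·0.7673) = 0.049574/0.69177 = 0.0717.

Posterior P(H) ≈ 0.0717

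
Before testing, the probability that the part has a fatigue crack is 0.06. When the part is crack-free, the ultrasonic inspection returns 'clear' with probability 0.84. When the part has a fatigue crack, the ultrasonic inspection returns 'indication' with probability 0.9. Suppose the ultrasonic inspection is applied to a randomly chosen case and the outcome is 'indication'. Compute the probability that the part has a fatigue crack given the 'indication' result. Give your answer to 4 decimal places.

Write H for 'the part has a fatigue crack'. Prior odds H:¬H = 0.06/0.94 = 0.063830. For the 'indication' outcome, the likelihood ratio is 0.9/0.16 = 5.6250.
Posterior odds = 0.063830 × 5.6250 = 0.35904, so P(H|E) = 0.35904/(1+0.35904) = 0.2642.

P(H | E) ≈ 0.2642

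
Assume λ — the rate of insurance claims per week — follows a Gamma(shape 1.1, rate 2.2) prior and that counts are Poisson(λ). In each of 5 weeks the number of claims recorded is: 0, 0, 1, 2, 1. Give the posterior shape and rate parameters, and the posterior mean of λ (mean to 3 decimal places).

Posterior: Gamma(shape=5.1, rate=7.2); mean ≈ 0.708

Total count ∑xᵢ = 4 over n = 5 weeks.
Gamma is conjugate to the Poisson likelihood: posterior is Gamma(shape = 1.1+4 = 5.1, rate = 2.2+5 = 7.2).
E[λ | data] = 5.1/7.2 = 0.708.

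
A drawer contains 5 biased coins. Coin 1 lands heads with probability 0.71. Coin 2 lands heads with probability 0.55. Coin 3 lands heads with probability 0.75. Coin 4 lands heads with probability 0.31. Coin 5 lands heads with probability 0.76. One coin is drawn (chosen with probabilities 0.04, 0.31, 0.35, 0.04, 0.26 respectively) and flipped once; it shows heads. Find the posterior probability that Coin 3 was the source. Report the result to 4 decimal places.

P(heads|C1) = 0.71; P(heads|C2) = 0.55; P(heads|C3) = 0.75; P(heads|C4) = 0.31; P(heads|C5) = 0.76.
Prior × likelihood for each source: 0.04·0.71=0.02840, 0.31·0.55=0.1705, 0.35·0.75=0.2625, 0.04·0.31=0.01240, 0.26·0.76=0.1976. Summing gives P(heads) = 0.67140.
P(Coin 3 | heads) = 0.2625 / 0.67140 = 0.3910.

Posterior probability ≈ 0.3910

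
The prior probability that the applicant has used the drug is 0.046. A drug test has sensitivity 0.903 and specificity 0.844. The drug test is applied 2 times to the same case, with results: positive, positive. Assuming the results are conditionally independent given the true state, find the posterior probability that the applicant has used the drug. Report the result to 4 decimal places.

Posterior P(H) ≈ 0.6177

Let H be the event that the applicant has used the drug; start with P(H) = 0.046. P('positive'|H) = 0.903, P('positive'|¬H) = 0.156.
Update on result 1 ('positive'): P(H) ← 0.903·0.0460 / (0.903·0.0460 + 0.156·0.9540) = 0.041538/0.19036 = 0.2182.
Update on result 2 ('positive'): P(H) ← 0.903·0.2182 / (0.903·0.2182 + 0.156·0.7818) = 0.19704/0.31900 = 0.6177.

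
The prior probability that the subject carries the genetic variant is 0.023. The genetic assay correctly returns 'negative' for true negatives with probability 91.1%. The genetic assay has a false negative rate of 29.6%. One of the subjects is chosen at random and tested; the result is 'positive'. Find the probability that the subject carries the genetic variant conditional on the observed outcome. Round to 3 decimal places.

P(H | E) ≈ 0.157

Let H be the event that the subject carries the genetic variant. P(H) = 0.023, so P(¬H) = 0.977. With E the 'positive' result, P(E|H) = 0.704 and P(E|¬H) = 0.089.
P(E) = 0.704·0.023 + 0.089·0.977 = 0.016192 + 0.086953 = 0.10314.
By Bayes' theorem, P(H|E) = 0.016192 / 0.10314 = 0.157.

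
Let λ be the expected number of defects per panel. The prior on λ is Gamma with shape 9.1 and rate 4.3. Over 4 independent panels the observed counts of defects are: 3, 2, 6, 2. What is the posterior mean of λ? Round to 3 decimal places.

The Poisson likelihood adds the total count to the shape and the number of exposure periods to the rate. Here ∑xᵢ = 13 and n = 4, so shape 9.1→22.1 and rate 4.3→8.3.
E[λ | data] = 22.1/8.3 = 2.663.

Posterior mean ≈ 2.663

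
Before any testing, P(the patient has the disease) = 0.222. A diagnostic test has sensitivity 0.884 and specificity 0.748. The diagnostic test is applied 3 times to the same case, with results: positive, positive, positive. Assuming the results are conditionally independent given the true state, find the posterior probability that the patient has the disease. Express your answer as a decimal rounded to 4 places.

Let H be the event that the patient has the disease; start with P(H) = 0.222. P('positive'|H) = 0.884, P('positive'|¬H) = 0.252.
Update on result 1 ('positive'): P(H) ← 0.884·0.2220 / (0.884·0.2220 + 0.252·0.7780) = 0.19625/0.39230 = 0.5002.
Update on result 2 ('positive'): P(H) ← 0.884·0.5002 / (0.884·0.5002 + 0.252·0.4998) = 0.44222/0.56815 = 0.7783.
Update on result 3 ('positive'): P(H) ← 0.884·0.7783 / (0.884·0.7783 + 0.252·0.2217) = 0.68805/0.74391 = 0.9249.

Posterior P(H) ≈ 0.9249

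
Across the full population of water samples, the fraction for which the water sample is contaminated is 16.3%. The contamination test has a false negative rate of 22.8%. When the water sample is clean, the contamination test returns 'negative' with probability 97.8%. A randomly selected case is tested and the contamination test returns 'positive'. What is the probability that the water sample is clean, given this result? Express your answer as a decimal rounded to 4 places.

Let H be the event that the water sample is contaminated. P(H) = 0.163, so P(¬H) = 0.837. With E the 'positive' result, P(E|H) = 0.772 and P(E|¬H) = 0.022.
P(E) = 0.772·0.163 + 0.022·0.837 = 0.12584 + 0.018414 = 0.14425.
By Bayes' theorem, P(H|E) = 0.12584 / 0.14425 = 0.8723. Hence P(¬H|E) = 1 − 0.8723 = 0.1277.

P(¬H | E) ≈ 0.1277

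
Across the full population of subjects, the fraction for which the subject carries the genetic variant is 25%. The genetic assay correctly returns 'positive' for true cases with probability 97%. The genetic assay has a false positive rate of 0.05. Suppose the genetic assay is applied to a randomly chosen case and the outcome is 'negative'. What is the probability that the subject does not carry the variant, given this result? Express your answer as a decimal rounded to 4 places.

P(¬H | E) ≈ 0.9896

Let H be the event that the subject carries the genetic variant. P(H) = 0.25, so P(¬H) = 0.75. With E the 'negative' result, P(E|H) = 0.03 and P(E|¬H) = 0.95.
P(E) = 0.03·0.25 + 0.95·0.75 = 0.0075000 + 0.71250 = 0.72000.
By Bayes' theorem, P(H|E) = 0.0075000 / 0.72000 = 0.0104. Hence P(¬H|E) = 1 − 0.0104 = 0.9896.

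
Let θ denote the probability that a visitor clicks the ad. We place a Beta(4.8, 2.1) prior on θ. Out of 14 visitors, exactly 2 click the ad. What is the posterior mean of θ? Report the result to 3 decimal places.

Observing 2 successes and 12 failures updates Beta(4.8, 2.1) by adding the success and failure counts to the two shape parameters: α = 4.8+2 = 6.8, β = 2.1+12 = 14.1.
Posterior mean = α/(α+β) = 6.8/20.9 = 0.325.

Posterior mean ≈ 0.325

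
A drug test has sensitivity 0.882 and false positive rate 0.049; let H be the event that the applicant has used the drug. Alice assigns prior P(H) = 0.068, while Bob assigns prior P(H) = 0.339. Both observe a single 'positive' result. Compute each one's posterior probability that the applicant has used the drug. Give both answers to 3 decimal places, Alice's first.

Alice: 0.568; Bob: 0.902

The likelihood ratio for a 'positive' result is 0.882/0.049 = 18.000.
Alice: prior odds 0.068/0.932 = 0.072961; posterior odds 1.3133; posterior probability 0.568.
Bob: prior odds 0.339/0.661 = 0.51286; posterior odds 9.2315; posterior probability 0.902.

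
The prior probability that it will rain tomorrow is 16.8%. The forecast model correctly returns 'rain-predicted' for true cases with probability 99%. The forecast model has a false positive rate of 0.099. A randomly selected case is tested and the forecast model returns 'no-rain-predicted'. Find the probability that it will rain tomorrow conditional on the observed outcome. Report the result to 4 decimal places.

Write H for 'it will rain tomorrow'. Prior odds H:¬H = 0.168/0.832 = 0.20192. For the 'no-rain-predicted' outcome, the likelihood ratio is 0.01/0.901 = 0.011099.
Posterior odds = 0.20192 × 0.011099 = 0.0022411, so P(H|E) = 0.0022411/(1+0.0022411) = 0.0022.

P(H | E) ≈ 0.0022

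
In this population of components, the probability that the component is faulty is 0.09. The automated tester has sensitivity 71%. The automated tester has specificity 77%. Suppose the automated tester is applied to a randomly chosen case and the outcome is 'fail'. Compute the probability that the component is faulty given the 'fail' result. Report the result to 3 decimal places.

P(H | E) ≈ 0.234

Let H be the event that the component is faulty. P(H) = 0.09, so P(¬H) = 0.91. With E the 'fail' result, P(E|H) = 0.71 and P(E|¬H) = 0.23.
P(E) = 0.71·0.09 + 0.23·0.91 = 0.063900 + 0.20930 = 0.27320.
By Bayes' theorem, P(H|E) = 0.063900 / 0.27320 = 0.234.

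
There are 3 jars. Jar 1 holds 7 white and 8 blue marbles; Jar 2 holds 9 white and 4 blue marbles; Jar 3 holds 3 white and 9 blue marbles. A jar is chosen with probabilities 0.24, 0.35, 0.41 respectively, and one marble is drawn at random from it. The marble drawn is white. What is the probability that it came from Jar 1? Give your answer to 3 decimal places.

Posterior probability ≈ 0.245

Tabulate prior·likelihood by source: [1] prior 0.24, lik 0.4667, product 0.1120; [2] prior 0.35, lik 0.6923, product 0.2423; [3] prior 0.41, lik 0.25, product 0.1025.
Normalizing constant = 0.45681; the posterior for Jar 1 is its product over the sum, 0.1120/0.45681 = 0.245.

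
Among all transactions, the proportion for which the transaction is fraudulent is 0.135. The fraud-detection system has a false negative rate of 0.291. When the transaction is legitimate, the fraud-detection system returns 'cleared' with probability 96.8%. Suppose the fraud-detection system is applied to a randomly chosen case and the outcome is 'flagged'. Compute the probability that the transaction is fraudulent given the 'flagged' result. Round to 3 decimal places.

Write H for 'the transaction is fraudulent'. Prior odds H:¬H = 0.135/0.865 = 0.15607. For the 'flagged' outcome, the likelihood ratio is 0.709/0.032 = 22.156.
Posterior odds = 0.15607 × 22.156 = 3.4579, so P(H|E) = 3.4579/(1+3.4579) = 0.776.

P(H | E) ≈ 0.776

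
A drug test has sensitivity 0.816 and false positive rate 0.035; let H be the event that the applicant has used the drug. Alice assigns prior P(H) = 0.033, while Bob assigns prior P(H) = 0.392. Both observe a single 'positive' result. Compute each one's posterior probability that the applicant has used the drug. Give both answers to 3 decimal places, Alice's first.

P('+'|H) = 0.816, P('+'|¬H) = 0.035.
Alice: numerator 0.816·0.033 = 0.026928; evidence = 0.026928+0.035·0.967 = 0.060773; posterior = 0.443.
Bob: numerator 0.816·0.392 = 0.31987; evidence = 0.31987+0.035·0.608 = 0.34115; posterior = 0.938.

Alice: 0.443; Bob: 0.938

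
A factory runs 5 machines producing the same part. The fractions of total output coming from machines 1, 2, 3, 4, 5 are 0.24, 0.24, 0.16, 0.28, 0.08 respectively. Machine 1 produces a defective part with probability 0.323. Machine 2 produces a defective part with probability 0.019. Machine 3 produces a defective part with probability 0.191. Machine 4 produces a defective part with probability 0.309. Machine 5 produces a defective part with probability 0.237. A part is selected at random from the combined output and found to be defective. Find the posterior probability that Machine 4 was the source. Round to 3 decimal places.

P(defective|M1) = 0.323; P(defective|M2) = 0.019; P(defective|M3) = 0.191; P(defective|M4) = 0.309; P(defective|M5) = 0.237.
Prior × likelihood for each source: 0.24·0.323=0.07752, 0.24·0.019=0.004560, 0.16·0.191=0.03056, 0.28·0.309=0.08652, 0.08·0.237=0.01896. Summing gives P(defective) = 0.21812.
P(Machine 4 | defective) = 0.08652 / 0.21812 = 0.397.

Posterior probability ≈ 0.397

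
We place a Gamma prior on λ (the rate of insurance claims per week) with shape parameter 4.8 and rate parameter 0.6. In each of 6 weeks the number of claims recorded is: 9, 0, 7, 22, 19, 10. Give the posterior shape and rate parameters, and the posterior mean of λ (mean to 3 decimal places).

Posterior: Gamma(shape=71.8, rate=6.6); mean ≈ 10.879

Total count ∑xᵢ = 67 over n = 6 weeks.
Gamma is conjugate to the Poisson likelihood: posterior is Gamma(shape = 4.8+67 = 71.8, rate = 0.6+6 = 6.6).
Posterior mean = shape/rate = 71.8/6.6 = 10.879.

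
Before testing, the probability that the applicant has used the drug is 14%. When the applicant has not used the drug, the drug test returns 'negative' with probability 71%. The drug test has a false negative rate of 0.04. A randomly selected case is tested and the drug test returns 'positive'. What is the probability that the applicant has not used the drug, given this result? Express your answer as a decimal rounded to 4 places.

P(¬H | E) ≈ 0.6498

Write H for 'the applicant has used the drug'. Prior odds H:¬H = 0.14/0.86 = 0.16279. For the 'positive' outcome, the likelihood ratio is 0.96/0.29 = 3.3103.
Posterior odds = 0.16279 × 3.3103 = 0.53889, so P(H|E) = 0.53889/(1+0.53889) = 0.3502. Then P(¬H|E) = 1 − 0.3502 = 0.6498.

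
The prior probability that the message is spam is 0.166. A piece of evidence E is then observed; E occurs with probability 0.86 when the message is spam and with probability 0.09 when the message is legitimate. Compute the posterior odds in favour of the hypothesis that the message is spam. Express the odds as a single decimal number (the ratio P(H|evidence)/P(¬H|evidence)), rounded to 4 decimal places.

Prior odds = 0.166/(1−0.166) = 0.19904.
Likelihood ratio for E = 0.86/0.09 = 9.5556.
Posterior odds = prior odds × LR = 1.9019.

Posterior odds ≈ 1.9019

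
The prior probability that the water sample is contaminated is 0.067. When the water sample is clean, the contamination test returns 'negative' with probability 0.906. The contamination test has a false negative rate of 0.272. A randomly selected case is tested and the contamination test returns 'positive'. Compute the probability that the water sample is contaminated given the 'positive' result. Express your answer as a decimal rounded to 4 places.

Let H be the event that the water sample is contaminated. P(H) = 0.067, so P(¬H) = 0.933. With E the 'positive' result, P(E|H) = 0.728 and P(E|¬H) = 0.094.
P(E) = 0.728·0.067 + 0.094·0.933 = 0.048776 + 0.087702 = 0.13648.
By Bayes' theorem, P(H|E) = 0.048776 / 0.13648 = 0.3574.

P(H | E) ≈ 0.3574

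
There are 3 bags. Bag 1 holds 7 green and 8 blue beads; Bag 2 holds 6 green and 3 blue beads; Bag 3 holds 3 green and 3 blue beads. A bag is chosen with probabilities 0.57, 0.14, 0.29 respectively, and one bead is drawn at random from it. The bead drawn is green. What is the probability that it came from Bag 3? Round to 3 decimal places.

Tabulate prior·likelihood by source: [1] prior 0.57, lik 0.4667, product 0.2660; [2] prior 0.14, lik 0.6667, product 0.09333; [3] prior 0.29, lik 0.5, product 0.1450.
Normalizing constant = 0.50433; the posterior for Bag 3 is its product over the sum, 0.1450/0.50433 = 0.288.

Posterior probability ≈ 0.288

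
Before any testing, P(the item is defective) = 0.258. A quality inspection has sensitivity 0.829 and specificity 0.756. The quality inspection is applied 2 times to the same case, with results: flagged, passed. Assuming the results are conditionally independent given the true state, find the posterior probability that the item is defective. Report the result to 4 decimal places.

Let H be the event that the item is defective; start with P(H) = 0.258. P('flagged'|H) = 0.829, P('flagged'|¬H) = 0.244.
Update on result 1 ('flagged'): P(H) ← 0.829·0.2580 / (0.829·0.2580 + 0.244·0.7420) = 0.21388/0.39493 = 0.5416.
Update on result 2 ('passed'): P(H) ← 0.171·0.5416 / (0.171·0.5416 + 0.756·0.4584) = 0.092608/0.43918 = 0.2109.

Posterior P(H) ≈ 0.2109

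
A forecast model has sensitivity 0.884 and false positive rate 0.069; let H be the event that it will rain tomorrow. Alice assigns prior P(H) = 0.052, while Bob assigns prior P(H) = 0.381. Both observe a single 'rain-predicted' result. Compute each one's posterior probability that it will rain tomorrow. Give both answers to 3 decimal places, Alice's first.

Alice: 0.413; Bob: 0.887

P('+'|H) = 0.884, P('+'|¬H) = 0.069.
Alice: numerator 0.884·0.052 = 0.045968; evidence = 0.045968+0.069·0.948 = 0.11138; posterior = 0.413.
Bob: numerator 0.884·0.381 = 0.33680; evidence = 0.33680+0.069·0.619 = 0.37951; posterior = 0.887.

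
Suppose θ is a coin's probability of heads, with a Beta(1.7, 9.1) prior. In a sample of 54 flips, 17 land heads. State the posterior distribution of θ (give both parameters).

Observing 17 successes and 37 failures updates Beta(1.7, 9.1) by adding the success and failure counts to the two shape parameters: α = 1.7+17 = 18.7, β = 9.1+37 = 46.1.

Posterior: Beta(18.7, 46.1)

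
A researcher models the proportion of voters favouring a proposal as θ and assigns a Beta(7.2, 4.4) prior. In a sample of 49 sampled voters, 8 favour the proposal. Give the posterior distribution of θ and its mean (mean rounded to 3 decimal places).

Posterior: Beta(15.2, 45.4); mean ≈ 0.251

The binomial likelihood is conjugate to the Beta prior: with 8 successes and 41 failures, the posterior is Beta(7.2+8, 4.4+41) = Beta(15.2, 45.4).
E[θ | data] = 15.2/(15.2+45.4) = 0.251.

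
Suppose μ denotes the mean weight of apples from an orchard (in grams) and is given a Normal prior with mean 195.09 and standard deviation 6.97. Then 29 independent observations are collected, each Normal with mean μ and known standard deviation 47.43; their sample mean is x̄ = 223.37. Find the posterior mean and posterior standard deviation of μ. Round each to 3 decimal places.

Posterior mean ≈ 205.980; posterior SD ≈ 5.466

Prior precision 1/τ₀² = 1/6.97² = 0.0205842; data precision n/σ² = 29/47.43² = 0.0128912.
Posterior precision = 0.0205842 + 0.0128912 = 0.0334754, giving posterior SD = 1/√0.0334754 = 5.466.
Posterior mean = (0.0205842·195.09 + 0.0128912·223.37) / 0.0334754 = 205.980.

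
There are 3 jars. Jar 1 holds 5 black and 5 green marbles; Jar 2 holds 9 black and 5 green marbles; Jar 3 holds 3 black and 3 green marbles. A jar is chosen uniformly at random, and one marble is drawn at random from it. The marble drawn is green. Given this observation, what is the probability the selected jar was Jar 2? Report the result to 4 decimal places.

Posterior probability ≈ 0.2632

P(green|Jar 1) = 0.5; P(green|Jar 2) = 0.3571; P(green|Jar 3) = 0.5.
Prior × likelihood for each source: 0.333333·0.5=0.1667, 0.333333·0.3571=0.1190, 0.333333·0.5=0.1667. Summing gives P(green) = 0.45238.
P(Jar 2 | green) = 0.1190 / 0.45238 = 0.2632.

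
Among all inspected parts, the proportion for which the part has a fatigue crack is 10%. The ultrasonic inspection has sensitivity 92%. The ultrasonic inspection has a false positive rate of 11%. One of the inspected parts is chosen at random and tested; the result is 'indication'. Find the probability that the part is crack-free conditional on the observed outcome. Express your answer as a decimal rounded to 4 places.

Write H for 'the part has a fatigue crack'. Prior odds H:¬H = 0.1/0.9 = 0.11111. For the 'indication' outcome, the likelihood ratio is 0.92/0.11 = 8.3636.
Posterior odds = 0.11111 × 8.3636 = 0.92929, so P(H|E) = 0.92929/(1+0.92929) = 0.4817. Then P(¬H|E) = 1 − 0.4817 = 0.5183.

P(¬H | E) ≈ 0.5183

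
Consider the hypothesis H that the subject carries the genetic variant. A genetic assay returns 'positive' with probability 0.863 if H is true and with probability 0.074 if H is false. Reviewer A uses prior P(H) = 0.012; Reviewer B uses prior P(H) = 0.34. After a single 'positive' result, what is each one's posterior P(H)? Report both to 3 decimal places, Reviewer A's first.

Reviewer A: 0.124; Reviewer B: 0.857

The likelihood ratio for a 'positive' result is 0.863/0.074 = 11.662.
Reviewer A: prior odds 0.012/0.988 = 0.012146; posterior odds 0.14165; posterior probability 0.124.
Reviewer B: prior odds 0.34/0.66 = 0.51515; posterior odds 6.0078; posterior probability 0.857.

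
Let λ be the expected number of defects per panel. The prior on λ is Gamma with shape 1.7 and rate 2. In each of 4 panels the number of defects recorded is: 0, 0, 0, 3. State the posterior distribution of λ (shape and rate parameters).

The Poisson likelihood adds the total count to the shape and the number of exposure periods to the rate. Here ∑xᵢ = 3 and n = 4, so shape 1.7→4.7 and rate 2→6.

Posterior: Gamma(shape=4.7, rate=6)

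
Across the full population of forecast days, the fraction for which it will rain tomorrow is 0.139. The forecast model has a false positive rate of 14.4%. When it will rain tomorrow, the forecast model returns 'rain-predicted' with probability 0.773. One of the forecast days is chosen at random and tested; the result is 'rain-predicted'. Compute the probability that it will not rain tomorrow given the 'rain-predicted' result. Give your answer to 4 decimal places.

Write H for 'it will rain tomorrow'. Prior odds H:¬H = 0.139/0.861 = 0.16144. For the 'rain-predicted' outcome, the likelihood ratio is 0.773/0.144 = 5.3681.
Posterior odds = 0.16144 × 5.3681 = 0.86662, so P(H|E) = 0.86662/(1+0.86662) = 0.4643. Then P(¬H|E) = 1 − 0.4643 = 0.5357.

P(¬H | E) ≈ 0.5357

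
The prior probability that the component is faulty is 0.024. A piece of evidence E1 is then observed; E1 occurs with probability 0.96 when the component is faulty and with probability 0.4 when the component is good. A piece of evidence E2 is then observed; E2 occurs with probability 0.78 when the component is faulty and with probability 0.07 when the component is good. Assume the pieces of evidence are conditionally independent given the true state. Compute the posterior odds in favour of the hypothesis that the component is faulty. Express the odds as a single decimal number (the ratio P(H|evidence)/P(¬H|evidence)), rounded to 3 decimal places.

Posterior odds ≈ 0.658

Prior odds = 0.024/(1−0.024) = 0.024590. In log-odds, ln(0.024590) = -3.7054.
Add log likelihood ratios: ln(2.4000) + ln(11.143) = 3.2863.
Posterior log-odds = -0.41914, so posterior odds = exp(-0.41914) = 0.65761.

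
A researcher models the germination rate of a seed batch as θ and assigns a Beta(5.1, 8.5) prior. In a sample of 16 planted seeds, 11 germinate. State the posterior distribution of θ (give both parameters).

Observing 11 successes and 5 failures updates Beta(5.1, 8.5) by adding the success and failure counts to the two shape parameters: α = 5.1+11 = 16.1, β = 8.5+5 = 13.5.

Posterior: Beta(16.1, 13.5)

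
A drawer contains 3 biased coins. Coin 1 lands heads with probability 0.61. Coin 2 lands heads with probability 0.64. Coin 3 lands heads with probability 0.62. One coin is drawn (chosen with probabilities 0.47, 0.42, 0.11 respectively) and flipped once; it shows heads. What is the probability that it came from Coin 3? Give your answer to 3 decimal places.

Posterior probability ≈ 0.109

P(heads|C1) = 0.61; P(heads|C2) = 0.64; P(heads|C3) = 0.62.
Prior × likelihood for each source: 0.47·0.61=0.2867, 0.42·0.64=0.2688, 0.11·0.62=0.06820. Summing gives P(heads) = 0.62370.
P(Coin 3 | heads) = 0.06820 / 0.62370 = 0.109.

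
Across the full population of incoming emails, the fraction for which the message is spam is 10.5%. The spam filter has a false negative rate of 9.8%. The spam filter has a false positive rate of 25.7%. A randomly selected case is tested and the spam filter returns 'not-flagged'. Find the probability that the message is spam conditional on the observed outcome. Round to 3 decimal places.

Write H for 'the message is spam'. Prior odds H:¬H = 0.105/0.895 = 0.11732. For the 'not-flagged' outcome, the likelihood ratio is 0.098/0.743 = 0.13190.
Posterior odds = 0.11732 × 0.13190 = 0.015474, so P(H|E) = 0.015474/(1+0.015474) = 0.015.

P(H | E) ≈ 0.015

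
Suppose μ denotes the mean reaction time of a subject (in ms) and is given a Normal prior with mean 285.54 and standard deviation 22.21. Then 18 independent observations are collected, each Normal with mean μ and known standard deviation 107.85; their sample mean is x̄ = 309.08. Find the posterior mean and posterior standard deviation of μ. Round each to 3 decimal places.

Posterior mean ≈ 295.730; posterior SD ≈ 16.725

Prior precision 1/τ₀² = 1/22.21² = 0.00202723; data precision n/σ² = 18/107.85² = 0.00154751.
Posterior precision = 0.00202723 + 0.00154751 = 0.00357473, giving posterior SD = 1/√0.00357473 = 16.725.
Posterior mean = (0.00202723·285.54 + 0.00154751·309.08) / 0.00357473 = 295.730.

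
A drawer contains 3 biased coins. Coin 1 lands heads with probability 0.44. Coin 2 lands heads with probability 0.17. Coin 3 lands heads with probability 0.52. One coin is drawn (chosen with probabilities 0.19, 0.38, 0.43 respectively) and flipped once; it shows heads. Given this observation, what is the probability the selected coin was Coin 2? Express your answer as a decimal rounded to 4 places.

Posterior probability ≈ 0.1737

P(heads|C1) = 0.44; P(heads|C2) = 0.17; P(heads|C3) = 0.52.
Prior × likelihood for each source: 0.19·0.44=0.08360, 0.38·0.17=0.06460, 0.43·0.52=0.2236. Summing gives P(heads) = 0.37180.
P(Coin 2 | heads) = 0.06460 / 0.37180 = 0.1737.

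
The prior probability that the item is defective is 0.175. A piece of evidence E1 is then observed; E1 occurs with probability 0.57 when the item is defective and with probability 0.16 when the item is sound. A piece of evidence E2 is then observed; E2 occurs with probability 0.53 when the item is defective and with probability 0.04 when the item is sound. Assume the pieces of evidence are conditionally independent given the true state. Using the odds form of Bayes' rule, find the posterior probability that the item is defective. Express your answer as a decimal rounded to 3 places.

Posterior probability ≈ 0.909

Prior odds = 0.175/(1−0.175) = 0.21212. In log-odds, ln(0.21212) = -1.5506.
Add log likelihood ratios: ln(3.5625) + ln(13.250) = 3.8545.
Posterior log-odds = 2.3039, so posterior odds = exp(2.3039) = 10.013. Converting, P(H|E) = 10.013/11.013 = 0.909.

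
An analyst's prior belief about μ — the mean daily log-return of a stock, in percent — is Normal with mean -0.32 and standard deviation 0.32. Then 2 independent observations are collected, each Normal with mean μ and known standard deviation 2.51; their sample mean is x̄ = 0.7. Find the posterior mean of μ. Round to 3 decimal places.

Posterior mean ≈ -0.288

With known σ, the Normal prior is conjugate. Weight on the data is w = (n/σ²)/(n/σ² + 1/τ₀²) = 0.317455/(0.317455+9.76562) = 0.031484.
Posterior mean = w·x̄ + (1−w)·μ₀ = 0.031484·0.7 + 0.96852·-0.32 = -0.288.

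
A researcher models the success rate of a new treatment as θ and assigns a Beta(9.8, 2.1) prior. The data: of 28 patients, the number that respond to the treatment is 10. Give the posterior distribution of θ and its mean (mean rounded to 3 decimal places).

Posterior: Beta(19.8, 20.1); mean ≈ 0.496

Observing 10 successes and 18 failures updates Beta(9.8, 2.1) by adding the success and failure counts to the two shape parameters: α = 9.8+10 = 19.8, β = 2.1+18 = 20.1.
E[θ | data] = 19.8/(19.8+20.1) = 0.496.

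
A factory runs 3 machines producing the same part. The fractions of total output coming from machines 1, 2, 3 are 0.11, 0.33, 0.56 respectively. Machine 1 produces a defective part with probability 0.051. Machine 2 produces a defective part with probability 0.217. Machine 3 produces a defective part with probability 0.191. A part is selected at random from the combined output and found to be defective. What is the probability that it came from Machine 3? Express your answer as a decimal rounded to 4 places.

P(defective|M1) = 0.051; P(defective|M2) = 0.217; P(defective|M3) = 0.191.
Prior × likelihood for each source: 0.11·0.051=0.005610, 0.33·0.217=0.07161, 0.56·0.191=0.1070. Summing gives P(defective) = 0.18418.
P(Machine 3 | defective) = 0.1070 / 0.18418 = 0.5807.

Posterior probability ≈ 0.5807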